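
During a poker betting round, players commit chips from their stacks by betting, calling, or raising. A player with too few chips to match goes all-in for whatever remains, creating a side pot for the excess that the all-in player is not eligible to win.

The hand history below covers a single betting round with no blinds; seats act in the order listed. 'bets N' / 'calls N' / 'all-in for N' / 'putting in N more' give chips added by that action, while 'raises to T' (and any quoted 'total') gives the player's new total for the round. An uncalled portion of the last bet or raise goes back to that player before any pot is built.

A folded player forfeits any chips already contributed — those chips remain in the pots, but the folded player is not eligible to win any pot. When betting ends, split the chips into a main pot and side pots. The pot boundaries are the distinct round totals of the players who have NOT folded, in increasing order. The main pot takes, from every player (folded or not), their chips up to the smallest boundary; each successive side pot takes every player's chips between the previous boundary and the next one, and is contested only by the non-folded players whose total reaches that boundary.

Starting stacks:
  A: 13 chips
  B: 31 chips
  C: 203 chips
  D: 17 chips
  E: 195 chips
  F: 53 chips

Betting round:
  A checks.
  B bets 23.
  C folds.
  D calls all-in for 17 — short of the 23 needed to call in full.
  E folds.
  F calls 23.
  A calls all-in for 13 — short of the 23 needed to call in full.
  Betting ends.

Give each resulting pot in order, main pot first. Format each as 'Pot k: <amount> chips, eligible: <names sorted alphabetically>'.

Contributions: A=13, B=23, D=17, F=23
Folded: C, E
Pot levels (distinct totals of non-folded players): 13, 17, 23
Layer 1-13: 13 each from A, B, D, F = 13*4 = 52 chips; eligible A, B, D, F
Layer 14-17: 4 each from B, D, F = 4*3 = 12 chips; eligible B, D, F
Layer 18-23: 6 each from B, F = 6*2 = 12 chips; eligible B, F

Pot 1: 52 chips, eligible: A, B, D, F
Pot 2: 12 chips, eligible: B, D, F
Pot 3: 12 chips, eligible: B, F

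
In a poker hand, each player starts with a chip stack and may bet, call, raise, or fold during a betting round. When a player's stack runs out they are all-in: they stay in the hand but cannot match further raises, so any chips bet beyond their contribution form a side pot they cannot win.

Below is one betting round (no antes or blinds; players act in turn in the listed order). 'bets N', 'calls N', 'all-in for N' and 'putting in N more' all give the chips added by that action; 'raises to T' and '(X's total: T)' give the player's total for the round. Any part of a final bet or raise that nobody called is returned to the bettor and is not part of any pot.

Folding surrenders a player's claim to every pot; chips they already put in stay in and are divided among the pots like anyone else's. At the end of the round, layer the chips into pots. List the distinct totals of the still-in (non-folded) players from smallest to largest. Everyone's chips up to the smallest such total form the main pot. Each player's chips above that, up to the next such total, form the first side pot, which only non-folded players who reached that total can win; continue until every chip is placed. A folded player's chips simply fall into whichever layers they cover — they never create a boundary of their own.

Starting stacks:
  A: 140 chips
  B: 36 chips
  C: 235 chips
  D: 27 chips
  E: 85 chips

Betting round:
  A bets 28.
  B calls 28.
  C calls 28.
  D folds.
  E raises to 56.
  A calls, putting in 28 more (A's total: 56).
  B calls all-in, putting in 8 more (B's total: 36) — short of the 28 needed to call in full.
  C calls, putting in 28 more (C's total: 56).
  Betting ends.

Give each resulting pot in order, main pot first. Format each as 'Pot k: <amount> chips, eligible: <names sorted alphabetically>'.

Pot 1: 144 chips, eligible: A, B, C, E
Pot 2: 60 chips, eligible: A, C, E

Derivation:
Contributions: A=56, B=36, C=56, E=56
Folded: D
Pot levels (distinct totals of non-folded players): 36, 56
Layer 1-36: 36 each from A, B, C, E = 36*4 = 144 chips; eligible A, B, C, E
Layer 37-56: 20 each from A, C, E = 20*3 = 60 chips; eligible A, C, E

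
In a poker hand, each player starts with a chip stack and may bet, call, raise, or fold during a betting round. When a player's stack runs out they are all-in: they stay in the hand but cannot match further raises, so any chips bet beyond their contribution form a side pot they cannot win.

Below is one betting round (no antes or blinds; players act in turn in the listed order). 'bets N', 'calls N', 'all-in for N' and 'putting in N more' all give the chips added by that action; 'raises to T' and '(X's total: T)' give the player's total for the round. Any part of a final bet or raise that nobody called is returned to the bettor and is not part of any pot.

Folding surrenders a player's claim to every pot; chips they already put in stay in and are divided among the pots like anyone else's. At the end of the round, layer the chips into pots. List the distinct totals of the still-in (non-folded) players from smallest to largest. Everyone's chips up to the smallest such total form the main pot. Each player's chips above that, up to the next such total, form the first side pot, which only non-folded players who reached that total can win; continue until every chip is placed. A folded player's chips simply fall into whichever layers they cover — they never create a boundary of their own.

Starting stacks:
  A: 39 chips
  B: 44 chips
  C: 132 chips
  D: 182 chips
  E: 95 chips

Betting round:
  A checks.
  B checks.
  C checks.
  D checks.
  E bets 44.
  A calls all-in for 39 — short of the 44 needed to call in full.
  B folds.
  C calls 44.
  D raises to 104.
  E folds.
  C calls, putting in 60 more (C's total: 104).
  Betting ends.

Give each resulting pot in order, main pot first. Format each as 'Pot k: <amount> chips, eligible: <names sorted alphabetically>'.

Pot 1: 156 chips, eligible: A, C, D
Pot 2: 135 chips, eligible: C, D

Derivation:
Contributions: A=39, C=104, D=104, E=44
Folded: B, E
Pot levels (distinct totals of non-folded players): 39, 104
Layer 1-39: 39 each from A, C, D, E = 39*4 = 156 chips; eligible A, C, D
Layer 40-104: C 65 + D 65 + E 5 = 135 chips; eligible C, D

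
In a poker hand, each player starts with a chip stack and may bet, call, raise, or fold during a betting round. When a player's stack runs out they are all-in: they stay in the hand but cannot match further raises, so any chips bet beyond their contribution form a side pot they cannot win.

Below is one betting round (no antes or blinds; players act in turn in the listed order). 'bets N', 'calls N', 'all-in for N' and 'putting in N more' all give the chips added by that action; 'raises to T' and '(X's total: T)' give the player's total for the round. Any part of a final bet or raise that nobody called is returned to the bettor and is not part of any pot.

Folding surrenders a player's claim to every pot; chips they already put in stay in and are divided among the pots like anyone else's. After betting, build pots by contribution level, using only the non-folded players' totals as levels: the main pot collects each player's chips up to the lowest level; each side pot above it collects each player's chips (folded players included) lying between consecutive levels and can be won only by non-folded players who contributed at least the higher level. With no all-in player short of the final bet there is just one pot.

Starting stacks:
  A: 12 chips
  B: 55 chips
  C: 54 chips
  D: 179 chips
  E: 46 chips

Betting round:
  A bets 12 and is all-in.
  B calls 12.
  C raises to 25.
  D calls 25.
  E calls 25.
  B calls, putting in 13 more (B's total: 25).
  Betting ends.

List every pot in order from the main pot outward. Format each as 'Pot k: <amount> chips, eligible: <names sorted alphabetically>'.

Pot 1: 60 chips, eligible: A, B, C, D, E
Pot 2: 52 chips, eligible: B, C, D, E

Derivation:
Contributions: A=12, B=25, C=25, D=25, E=25
Pot levels (distinct totals of non-folded players): 12, 25
Layer 1-12: 12 each from A, B, C, D, E = 12*5 = 60 chips; eligible A, B, C, D, E
Layer 13-25: 13 each from B, C, D, E = 13*4 = 52 chips; eligible B, C, D, E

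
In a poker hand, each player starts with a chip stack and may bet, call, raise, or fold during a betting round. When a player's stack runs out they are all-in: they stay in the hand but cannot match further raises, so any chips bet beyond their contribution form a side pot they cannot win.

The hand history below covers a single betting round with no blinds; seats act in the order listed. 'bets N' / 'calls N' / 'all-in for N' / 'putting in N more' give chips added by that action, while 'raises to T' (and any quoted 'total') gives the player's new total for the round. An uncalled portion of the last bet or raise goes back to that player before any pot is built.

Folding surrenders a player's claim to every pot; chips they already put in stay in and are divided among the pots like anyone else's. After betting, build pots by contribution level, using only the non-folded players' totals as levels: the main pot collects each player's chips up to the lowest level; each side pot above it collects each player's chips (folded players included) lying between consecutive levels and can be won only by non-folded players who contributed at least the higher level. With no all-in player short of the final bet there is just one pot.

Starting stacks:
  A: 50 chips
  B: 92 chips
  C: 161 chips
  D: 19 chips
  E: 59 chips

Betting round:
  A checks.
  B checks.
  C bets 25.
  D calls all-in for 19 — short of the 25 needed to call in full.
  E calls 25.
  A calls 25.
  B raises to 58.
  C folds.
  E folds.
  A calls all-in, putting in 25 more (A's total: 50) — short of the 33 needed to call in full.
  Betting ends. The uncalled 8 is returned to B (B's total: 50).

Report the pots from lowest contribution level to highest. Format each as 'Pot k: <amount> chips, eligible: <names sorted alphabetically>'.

Contributions (after 8 returned to B): A=50, B=50, C=25, D=19, E=25
Folded: C, E
Pot levels (distinct totals of non-folded players): 19, 50
Layer 1-19: 19 each from A, B, C, D, E = 19*5 = 95 chips; eligible A, B, D
Layer 20-50: A 31 + B 31 + C 6 + E 6 = 74 chips; eligible A, B

Pot 1: 95 chips, eligible: A, B, D
Pot 2: 74 chips, eligible: A, B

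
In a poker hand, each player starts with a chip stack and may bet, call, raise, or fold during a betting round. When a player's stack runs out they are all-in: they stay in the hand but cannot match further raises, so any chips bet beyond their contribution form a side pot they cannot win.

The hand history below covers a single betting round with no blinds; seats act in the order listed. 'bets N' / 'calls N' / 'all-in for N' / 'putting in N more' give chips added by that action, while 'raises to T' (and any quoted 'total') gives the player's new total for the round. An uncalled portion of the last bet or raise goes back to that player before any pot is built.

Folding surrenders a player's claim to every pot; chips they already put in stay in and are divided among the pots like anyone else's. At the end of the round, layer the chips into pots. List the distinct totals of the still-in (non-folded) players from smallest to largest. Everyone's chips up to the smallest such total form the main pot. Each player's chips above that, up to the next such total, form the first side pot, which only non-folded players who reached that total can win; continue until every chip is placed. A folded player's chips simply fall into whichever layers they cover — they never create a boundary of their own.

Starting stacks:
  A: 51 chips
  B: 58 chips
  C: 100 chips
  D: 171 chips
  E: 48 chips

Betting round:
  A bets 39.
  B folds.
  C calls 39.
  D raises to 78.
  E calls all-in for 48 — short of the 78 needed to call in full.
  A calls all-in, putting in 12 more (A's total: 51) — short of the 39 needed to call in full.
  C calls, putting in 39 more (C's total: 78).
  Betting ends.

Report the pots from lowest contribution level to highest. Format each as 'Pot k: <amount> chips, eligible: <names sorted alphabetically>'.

Pot 1: 192 chips, eligible: A, C, D, E
Pot 2: 9 chips, eligible: A, C, D
Pot 3: 54 chips, eligible: C, D

Derivation:
Contributions: A=51, C=78, D=78, E=48
Folded: B
Pot levels (distinct totals of non-folded players): 48, 51, 78
Layer 1-48: 48 each from A, C, D, E = 48*4 = 192 chips; eligible A, C, D, E
Layer 49-51: 3 each from A, C, D = 3*3 = 9 chips; eligible A, C, D
Layer 52-78: 27 each from C, D = 27*2 = 54 chips; eligible C, D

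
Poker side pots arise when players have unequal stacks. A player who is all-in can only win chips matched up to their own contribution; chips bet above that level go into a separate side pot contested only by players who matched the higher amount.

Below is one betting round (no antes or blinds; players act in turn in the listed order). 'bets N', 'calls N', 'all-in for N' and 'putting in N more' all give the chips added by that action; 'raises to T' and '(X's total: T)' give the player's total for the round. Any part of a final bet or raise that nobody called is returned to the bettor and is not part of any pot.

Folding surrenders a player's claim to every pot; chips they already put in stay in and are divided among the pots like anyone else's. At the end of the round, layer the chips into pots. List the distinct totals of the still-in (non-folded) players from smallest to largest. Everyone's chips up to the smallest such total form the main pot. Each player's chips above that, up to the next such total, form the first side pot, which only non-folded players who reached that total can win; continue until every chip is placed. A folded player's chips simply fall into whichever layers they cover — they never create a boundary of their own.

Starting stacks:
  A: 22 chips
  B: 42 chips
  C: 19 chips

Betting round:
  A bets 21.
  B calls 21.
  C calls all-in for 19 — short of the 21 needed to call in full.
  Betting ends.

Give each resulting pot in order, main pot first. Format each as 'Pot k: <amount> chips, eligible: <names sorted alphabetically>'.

Pot 1: 57 chips, eligible: A, B, C
Pot 2: 4 chips, eligible: A, B

Derivation:
Contributions: A=21, B=21, C=19
Pot levels (distinct totals of non-folded players): 19, 21
Layer 1-19: 19 each from A, B, C = 19*3 = 57 chips; eligible A, B, C
Layer 20-21: 2 each from A, B = 2*2 = 4 chips; eligible A, B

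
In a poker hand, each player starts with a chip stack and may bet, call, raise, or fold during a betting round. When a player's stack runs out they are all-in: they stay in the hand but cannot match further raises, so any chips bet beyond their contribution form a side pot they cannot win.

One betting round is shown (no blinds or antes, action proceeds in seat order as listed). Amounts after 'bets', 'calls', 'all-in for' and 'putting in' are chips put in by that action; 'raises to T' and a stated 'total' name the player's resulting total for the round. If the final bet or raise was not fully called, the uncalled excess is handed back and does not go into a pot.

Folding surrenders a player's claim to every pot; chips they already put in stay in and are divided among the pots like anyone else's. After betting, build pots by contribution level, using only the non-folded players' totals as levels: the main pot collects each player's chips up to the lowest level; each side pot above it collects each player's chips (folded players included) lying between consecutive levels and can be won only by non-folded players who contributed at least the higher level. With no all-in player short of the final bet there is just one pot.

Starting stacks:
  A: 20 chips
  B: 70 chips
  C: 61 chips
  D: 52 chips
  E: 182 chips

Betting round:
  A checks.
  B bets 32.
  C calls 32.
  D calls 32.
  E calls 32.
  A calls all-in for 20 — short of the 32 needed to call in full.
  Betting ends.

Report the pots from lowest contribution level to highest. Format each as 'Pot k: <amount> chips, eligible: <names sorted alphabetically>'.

Contributions: A=20, B=32, C=32, D=32, E=32
Pot levels (distinct totals of non-folded players): 20, 32
Layer 1-20: 20 each from A, B, C, D, E = 20*5 = 100 chips; eligible A, B, C, D, E
Layer 21-32: 12 each from B, C, D, E = 12*4 = 48 chips; eligible B, C, D, E

Pot 1: 100 chips, eligible: A, B, C, D, E
Pot 2: 48 chips, eligible: B, C, D, E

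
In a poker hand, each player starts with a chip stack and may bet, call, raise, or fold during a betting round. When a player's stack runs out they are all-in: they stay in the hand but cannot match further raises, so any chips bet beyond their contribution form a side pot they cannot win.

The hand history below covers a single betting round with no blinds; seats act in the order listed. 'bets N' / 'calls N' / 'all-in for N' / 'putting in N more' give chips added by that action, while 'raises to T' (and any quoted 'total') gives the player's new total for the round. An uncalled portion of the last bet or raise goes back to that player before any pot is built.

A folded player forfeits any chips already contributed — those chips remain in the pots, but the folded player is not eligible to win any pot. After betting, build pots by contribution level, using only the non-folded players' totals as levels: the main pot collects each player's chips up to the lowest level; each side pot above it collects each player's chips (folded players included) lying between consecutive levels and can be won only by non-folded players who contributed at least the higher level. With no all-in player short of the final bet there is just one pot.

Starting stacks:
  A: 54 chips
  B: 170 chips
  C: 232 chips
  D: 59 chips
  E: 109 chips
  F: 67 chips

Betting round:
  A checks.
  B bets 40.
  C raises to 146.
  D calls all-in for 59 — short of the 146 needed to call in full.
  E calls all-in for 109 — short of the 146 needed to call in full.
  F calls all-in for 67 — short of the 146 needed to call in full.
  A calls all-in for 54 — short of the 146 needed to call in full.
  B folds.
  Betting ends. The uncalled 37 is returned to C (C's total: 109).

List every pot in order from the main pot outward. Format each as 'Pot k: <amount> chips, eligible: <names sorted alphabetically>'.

Contributions (after 37 returned to C): A=54, B=40, C=109, D=59, E=109, F=67
Folded: B
Pot levels (distinct totals of non-folded players): 54, 59, 67, 109
Layer 1-54: A 54 + B 40 + C 54 + D 54 + E 54 + F 54 = 310 chips; eligible A, C, D, E, F
Layer 55-59: 5 each from C, D, E, F = 5*4 = 20 chips; eligible C, D, E, F
Layer 60-67: 8 each from C, E, F = 8*3 = 24 chips; eligible C, E, F
Layer 68-109: 42 each from C, E = 42*2 = 84 chips; eligible C, E

Pot 1: 310 chips, eligible: A, C, D, E, F
Pot 2: 20 chips, eligible: C, D, E, F
Pot 3: 24 chips, eligible: C, E, F
Pot 4: 84 chips, eligible: C, E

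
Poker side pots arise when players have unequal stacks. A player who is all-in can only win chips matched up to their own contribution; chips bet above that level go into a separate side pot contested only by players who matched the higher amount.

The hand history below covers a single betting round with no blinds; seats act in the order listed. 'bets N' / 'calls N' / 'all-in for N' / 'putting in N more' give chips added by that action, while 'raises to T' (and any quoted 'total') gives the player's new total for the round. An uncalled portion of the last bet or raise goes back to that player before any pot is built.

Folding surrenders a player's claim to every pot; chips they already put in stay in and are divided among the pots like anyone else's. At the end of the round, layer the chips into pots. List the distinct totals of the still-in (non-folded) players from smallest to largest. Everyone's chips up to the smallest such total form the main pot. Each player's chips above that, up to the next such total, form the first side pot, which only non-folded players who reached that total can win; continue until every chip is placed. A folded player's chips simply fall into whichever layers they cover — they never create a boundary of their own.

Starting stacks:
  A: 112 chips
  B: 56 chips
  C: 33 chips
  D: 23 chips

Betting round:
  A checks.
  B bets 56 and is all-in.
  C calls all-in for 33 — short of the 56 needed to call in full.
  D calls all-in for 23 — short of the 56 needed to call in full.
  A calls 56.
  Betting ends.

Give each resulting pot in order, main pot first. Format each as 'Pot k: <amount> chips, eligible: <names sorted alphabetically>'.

Contributions: A=56, B=56, C=33, D=23
Pot levels (distinct totals of non-folded players): 23, 33, 56
Layer 1-23: 23 each from A, B, C, D = 23*4 = 92 chips; eligible A, B, C, D
Layer 24-33: 10 each from A, B, C = 10*3 = 30 chips; eligible A, B, C
Layer 34-56: 23 each from A, B = 23*2 = 46 chips; eligible A, B

Pot 1: 92 chips, eligible: A, B, C, D
Pot 2: 30 chips, eligible: A, B, C
Pot 3: 46 chips, eligible: A, B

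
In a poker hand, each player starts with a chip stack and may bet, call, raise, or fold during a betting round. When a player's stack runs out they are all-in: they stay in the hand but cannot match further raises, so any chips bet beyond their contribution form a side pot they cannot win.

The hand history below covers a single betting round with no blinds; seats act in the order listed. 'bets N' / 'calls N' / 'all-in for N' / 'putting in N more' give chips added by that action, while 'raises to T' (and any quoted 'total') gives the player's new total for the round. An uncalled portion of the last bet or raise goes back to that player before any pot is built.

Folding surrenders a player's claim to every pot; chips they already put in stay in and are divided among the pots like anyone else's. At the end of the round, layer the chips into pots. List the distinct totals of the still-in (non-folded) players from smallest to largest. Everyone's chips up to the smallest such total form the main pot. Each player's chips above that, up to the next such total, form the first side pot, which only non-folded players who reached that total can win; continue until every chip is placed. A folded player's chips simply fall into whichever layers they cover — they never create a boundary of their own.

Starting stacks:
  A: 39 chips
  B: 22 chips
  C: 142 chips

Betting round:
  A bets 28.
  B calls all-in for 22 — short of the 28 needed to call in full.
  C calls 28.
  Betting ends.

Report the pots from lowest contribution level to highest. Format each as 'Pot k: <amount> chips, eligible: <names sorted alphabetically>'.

Contributions: A=28, B=22, C=28
Pot levels (distinct totals of non-folded players): 22, 28
Layer 1-22: 22 each from A, B, C = 22*3 = 66 chips; eligible A, B, C
Layer 23-28: 6 each from A, C = 6*2 = 12 chips; eligible A, C

Pot 1: 66 chips, eligible: A, B, C
Pot 2: 12 chips, eligible: A, C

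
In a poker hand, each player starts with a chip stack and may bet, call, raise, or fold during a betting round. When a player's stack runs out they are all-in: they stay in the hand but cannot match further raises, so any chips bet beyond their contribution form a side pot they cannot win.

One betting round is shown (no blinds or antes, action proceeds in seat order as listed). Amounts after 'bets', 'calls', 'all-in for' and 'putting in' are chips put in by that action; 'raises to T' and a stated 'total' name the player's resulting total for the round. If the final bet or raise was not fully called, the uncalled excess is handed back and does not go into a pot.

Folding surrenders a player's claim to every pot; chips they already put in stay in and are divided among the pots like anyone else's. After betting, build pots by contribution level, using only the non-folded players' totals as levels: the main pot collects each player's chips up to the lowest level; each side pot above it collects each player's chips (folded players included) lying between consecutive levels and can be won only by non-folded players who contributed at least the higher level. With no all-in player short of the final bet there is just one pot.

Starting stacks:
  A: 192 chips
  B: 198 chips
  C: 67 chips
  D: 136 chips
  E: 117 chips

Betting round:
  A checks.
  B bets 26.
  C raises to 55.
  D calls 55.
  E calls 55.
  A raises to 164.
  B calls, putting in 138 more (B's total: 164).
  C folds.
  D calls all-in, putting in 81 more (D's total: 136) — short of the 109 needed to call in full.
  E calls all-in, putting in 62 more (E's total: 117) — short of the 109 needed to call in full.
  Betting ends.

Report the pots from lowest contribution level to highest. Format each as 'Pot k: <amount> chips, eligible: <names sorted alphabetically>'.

Pot 1: 523 chips, eligible: A, B, D, E
Pot 2: 57 chips, eligible: A, B, D
Pot 3: 56 chips, eligible: A, B

Derivation:
Contributions: A=164, B=164, C=55, D=136, E=117
Folded: C
Pot levels (distinct totals of non-folded players): 117, 136, 164
Layer 1-117: A 117 + B 117 + C 55 + D 117 + E 117 = 523 chips; eligible A, B, D, E
Layer 118-136: 19 each from A, B, D = 19*3 = 57 chips; eligible A, B, D
Layer 137-164: 28 each from A, B = 28*2 = 56 chips; eligible A, B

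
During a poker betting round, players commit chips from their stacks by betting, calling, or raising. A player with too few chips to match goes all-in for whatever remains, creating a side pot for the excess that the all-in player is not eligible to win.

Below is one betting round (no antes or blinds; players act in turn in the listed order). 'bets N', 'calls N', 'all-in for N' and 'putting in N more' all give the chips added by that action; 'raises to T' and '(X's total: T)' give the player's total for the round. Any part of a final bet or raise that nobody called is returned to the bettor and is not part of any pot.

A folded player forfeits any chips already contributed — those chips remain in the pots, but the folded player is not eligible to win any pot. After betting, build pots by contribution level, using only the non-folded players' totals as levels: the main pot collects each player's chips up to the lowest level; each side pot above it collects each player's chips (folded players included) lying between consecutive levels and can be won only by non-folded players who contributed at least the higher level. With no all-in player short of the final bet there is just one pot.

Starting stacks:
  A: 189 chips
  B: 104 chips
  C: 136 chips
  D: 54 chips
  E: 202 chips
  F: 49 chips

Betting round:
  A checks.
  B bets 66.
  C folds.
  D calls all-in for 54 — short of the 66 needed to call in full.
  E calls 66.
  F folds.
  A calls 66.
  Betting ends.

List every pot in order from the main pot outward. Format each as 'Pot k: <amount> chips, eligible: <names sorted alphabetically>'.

Contributions: A=66, B=66, D=54, E=66
Folded: C, F
Pot levels (distinct totals of non-folded players): 54, 66
Layer 1-54: 54 each from A, B, D, E = 54*4 = 216 chips; eligible A, B, D, E
Layer 55-66: 12 each from A, B, E = 12*3 = 36 chips; eligible A, B, E

Pot 1: 216 chips, eligible: A, B, D, E
Pot 2: 36 chips, eligible: A, B, E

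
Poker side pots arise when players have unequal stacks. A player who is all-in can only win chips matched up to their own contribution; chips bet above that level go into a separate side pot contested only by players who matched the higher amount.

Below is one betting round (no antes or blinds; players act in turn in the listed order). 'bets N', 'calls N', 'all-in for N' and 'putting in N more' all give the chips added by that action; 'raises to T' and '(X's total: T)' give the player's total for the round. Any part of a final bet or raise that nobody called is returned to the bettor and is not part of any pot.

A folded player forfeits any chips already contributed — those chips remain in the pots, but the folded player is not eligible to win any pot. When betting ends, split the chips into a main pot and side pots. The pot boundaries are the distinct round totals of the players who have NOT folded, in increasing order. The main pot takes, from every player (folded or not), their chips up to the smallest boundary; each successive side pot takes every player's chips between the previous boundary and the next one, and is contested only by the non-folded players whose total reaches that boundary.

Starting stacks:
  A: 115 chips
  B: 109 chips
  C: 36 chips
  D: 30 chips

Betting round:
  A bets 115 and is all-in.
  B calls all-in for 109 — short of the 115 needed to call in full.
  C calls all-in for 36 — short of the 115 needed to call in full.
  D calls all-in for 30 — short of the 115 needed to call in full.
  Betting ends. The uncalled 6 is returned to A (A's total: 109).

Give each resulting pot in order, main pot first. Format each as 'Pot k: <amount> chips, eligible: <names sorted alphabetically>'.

Contributions (after 6 returned to A): A=109, B=109, C=36, D=30
Pot levels (distinct totals of non-folded players): 30, 36, 109
Layer 1-30: 30 each from A, B, C, D = 30*4 = 120 chips; eligible A, B, C, D
Layer 31-36: 6 each from A, B, C = 6*3 = 18 chips; eligible A, B, C
Layer 37-109: 73 each from A, B = 73*2 = 146 chips; eligible A, B

Pot 1: 120 chips, eligible: A, B, C, D
Pot 2: 18 chips, eligible: A, B, C
Pot 3: 146 chips, eligible: A, B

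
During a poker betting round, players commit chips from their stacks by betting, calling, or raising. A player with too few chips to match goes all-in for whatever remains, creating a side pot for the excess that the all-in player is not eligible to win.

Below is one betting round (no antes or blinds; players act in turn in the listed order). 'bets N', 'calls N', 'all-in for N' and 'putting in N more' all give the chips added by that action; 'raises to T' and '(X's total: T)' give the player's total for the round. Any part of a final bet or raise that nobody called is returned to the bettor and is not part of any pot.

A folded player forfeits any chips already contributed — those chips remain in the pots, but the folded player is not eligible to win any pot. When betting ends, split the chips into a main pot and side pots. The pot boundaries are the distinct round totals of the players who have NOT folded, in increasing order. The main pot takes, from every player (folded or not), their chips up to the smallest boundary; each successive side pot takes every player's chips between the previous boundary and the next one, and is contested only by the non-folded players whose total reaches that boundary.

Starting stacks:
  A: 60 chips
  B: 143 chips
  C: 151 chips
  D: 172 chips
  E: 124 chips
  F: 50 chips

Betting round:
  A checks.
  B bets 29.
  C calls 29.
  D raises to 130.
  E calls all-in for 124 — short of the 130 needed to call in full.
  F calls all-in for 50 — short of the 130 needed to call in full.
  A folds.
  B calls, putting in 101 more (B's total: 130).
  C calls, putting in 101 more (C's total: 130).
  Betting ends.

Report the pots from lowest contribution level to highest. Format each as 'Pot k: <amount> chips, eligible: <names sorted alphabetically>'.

Contributions: B=130, C=130, D=130, E=124, F=50
Folded: A
Pot levels (distinct totals of non-folded players): 50, 124, 130
Layer 1-50: 50 each from B, C, D, E, F = 50*5 = 250 chips; eligible B, C, D, E, F
Layer 51-124: 74 each from B, C, D, E = 74*4 = 296 chips; eligible B, C, D, E
Layer 125-130: 6 each from B, C, D = 6*3 = 18 chips; eligible B, C, D

Pot 1: 250 chips, eligible: B, C, D, E, F
Pot 2: 296 chips, eligible: B, C, D, E
Pot 3: 18 chips, eligible: B, C, D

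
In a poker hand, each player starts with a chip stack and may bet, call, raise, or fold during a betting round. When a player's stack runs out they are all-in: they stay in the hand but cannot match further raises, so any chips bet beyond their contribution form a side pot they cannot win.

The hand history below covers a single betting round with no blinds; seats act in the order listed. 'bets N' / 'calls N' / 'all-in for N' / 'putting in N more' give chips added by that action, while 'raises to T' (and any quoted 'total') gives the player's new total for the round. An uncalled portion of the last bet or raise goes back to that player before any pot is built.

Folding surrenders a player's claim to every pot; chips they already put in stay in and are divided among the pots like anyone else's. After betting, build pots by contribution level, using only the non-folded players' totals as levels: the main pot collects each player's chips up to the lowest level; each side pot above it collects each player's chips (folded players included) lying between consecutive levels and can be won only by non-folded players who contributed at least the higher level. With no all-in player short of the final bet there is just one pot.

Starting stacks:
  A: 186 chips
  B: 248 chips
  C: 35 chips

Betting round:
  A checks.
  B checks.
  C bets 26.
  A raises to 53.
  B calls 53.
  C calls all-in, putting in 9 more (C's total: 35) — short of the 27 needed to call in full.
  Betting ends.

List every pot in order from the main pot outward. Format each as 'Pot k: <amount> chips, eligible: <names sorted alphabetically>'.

Contributions: A=53, B=53, C=35
Pot levels (distinct totals of non-folded players): 35, 53
Layer 1-35: 35 each from A, B, C = 35*3 = 105 chips; eligible A, B, C
Layer 36-53: 18 each from A, B = 18*2 = 36 chips; eligible A, B

Pot 1: 105 chips, eligible: A, B, C
Pot 2: 36 chips, eligible: A, B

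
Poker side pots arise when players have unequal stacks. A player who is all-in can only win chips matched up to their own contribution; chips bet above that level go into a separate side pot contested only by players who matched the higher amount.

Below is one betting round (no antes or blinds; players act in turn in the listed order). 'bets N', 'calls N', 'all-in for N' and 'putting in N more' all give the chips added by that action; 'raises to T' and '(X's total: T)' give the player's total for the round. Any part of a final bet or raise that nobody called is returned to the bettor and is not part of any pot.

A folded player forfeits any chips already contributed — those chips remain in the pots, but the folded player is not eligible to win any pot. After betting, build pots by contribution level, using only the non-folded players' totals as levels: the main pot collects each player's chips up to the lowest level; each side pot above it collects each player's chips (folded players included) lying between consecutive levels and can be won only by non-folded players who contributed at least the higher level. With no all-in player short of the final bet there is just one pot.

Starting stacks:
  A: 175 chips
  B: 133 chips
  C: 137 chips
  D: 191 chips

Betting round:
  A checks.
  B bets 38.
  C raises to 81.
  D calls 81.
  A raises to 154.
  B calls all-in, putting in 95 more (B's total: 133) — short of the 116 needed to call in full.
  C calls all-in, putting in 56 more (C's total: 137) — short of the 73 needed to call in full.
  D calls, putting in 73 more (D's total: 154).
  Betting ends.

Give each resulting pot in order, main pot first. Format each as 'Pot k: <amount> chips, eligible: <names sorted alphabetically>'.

Contributions: A=154, B=133, C=137, D=154
Pot levels (distinct totals of non-folded players): 133, 137, 154
Layer 1-133: 133 each from A, B, C, D = 133*4 = 532 chips; eligible A, B, C, D
Layer 134-137: 4 each from A, C, D = 4*3 = 12 chips; eligible A, C, D
Layer 138-154: 17 each from A, D = 17*2 = 34 chips; eligible A, D

Pot 1: 532 chips, eligible: A, B, C, D
Pot 2: 12 chips, eligible: A, C, D
Pot 3: 34 chips, eligible: A, D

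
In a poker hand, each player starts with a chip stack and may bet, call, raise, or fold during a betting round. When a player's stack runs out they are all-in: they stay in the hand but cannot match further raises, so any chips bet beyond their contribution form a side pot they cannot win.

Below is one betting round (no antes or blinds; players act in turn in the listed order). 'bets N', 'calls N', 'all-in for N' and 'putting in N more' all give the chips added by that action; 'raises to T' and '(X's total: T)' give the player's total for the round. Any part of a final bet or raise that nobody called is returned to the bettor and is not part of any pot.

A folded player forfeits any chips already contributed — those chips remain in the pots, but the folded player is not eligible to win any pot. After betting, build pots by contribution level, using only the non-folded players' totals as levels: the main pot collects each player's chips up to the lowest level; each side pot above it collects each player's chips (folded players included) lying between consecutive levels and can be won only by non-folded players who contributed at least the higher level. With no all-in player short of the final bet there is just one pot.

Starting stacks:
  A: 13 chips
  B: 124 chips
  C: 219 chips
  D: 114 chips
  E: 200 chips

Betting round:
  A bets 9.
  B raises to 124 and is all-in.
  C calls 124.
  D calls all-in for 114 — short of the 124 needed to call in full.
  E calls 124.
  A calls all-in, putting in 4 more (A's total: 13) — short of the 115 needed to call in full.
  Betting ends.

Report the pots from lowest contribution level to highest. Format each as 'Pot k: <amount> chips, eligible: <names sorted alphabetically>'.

Pot 1: 65 chips, eligible: A, B, C, D, E
Pot 2: 404 chips, eligible: B, C, D, E
Pot 3: 30 chips, eligible: B, C, E

Derivation:
Contributions: A=13, B=124, C=124, D=114, E=124
Pot levels (distinct totals of non-folded players): 13, 114, 124
Layer 1-13: 13 each from A, B, C, D, E = 13*5 = 65 chips; eligible A, B, C, D, E
Layer 14-114: 101 each from B, C, D, E = 101*4 = 404 chips; eligible B, C, D, E
Layer 115-124: 10 each from B, C, E = 10*3 = 30 chips; eligible B, C, E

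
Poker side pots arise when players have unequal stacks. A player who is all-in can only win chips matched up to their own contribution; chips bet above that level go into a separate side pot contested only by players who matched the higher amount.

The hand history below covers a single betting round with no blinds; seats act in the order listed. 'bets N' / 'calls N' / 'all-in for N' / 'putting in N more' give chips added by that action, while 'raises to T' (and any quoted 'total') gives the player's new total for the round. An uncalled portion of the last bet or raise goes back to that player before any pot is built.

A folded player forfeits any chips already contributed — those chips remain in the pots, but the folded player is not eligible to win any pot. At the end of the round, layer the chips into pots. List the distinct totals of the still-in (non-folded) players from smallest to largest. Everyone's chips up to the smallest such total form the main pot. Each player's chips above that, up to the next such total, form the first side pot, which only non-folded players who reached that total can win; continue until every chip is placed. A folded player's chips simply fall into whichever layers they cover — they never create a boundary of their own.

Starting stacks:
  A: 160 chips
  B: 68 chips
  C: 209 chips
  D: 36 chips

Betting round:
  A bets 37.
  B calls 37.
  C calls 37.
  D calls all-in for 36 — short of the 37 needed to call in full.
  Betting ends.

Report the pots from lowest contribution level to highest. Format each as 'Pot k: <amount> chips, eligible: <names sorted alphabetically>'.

Contributions: A=37, B=37, C=37, D=36
Pot levels (distinct totals of non-folded players): 36, 37
Layer 1-36: 36 each from A, B, C, D = 36*4 = 144 chips; eligible A, B, C, D
Layer 37-37: 1 each from A, B, C = 1*3 = 3 chips; eligible A, B, C

Pot 1: 144 chips, eligible: A, B, C, D
Pot 2: 3 chips, eligible: A, B, C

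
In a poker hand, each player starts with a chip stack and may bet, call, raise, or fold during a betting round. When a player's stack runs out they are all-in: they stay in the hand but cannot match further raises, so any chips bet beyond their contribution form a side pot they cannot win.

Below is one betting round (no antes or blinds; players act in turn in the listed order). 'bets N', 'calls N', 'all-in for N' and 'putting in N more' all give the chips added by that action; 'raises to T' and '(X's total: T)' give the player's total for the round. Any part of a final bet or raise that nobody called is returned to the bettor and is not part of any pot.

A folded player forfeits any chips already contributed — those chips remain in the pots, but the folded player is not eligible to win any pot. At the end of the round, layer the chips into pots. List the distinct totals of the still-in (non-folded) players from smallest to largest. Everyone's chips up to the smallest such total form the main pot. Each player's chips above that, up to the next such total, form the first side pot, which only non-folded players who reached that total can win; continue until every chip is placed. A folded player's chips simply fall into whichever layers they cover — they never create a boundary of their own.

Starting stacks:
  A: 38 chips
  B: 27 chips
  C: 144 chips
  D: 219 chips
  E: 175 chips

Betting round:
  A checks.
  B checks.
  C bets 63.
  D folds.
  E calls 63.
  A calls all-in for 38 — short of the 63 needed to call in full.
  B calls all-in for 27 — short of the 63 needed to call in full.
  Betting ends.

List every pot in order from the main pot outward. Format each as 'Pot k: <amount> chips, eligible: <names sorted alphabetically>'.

Pot 1: 108 chips, eligible: A, B, C, E
Pot 2: 33 chips, eligible: A, C, E
Pot 3: 50 chips, eligible: C, E

Derivation:
Contributions: A=38, B=27, C=63, E=63
Folded: D
Pot levels (distinct totals of non-folded players): 27, 38, 63
Layer 1-27: 27 each from A, B, C, E = 27*4 = 108 chips; eligible A, B, C, E
Layer 28-38: 11 each from A, C, E = 11*3 = 33 chips; eligible A, C, E
Layer 39-63: 25 each from C, E = 25*2 = 50 chips; eligible C, E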